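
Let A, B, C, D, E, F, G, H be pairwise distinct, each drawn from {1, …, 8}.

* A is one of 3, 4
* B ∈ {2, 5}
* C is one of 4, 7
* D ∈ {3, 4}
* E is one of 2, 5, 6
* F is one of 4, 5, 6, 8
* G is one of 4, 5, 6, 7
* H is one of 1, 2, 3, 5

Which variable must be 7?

The 8 variables together cover exactly {1, 2, 3, 4, 5, 6, 7, 8} — 8 values for 8 variables — and 1 appears only in H's list, so H = 1.
The 7 still-open variables together cover exactly {2, 3, 4, 5, 6, 7, 8} — 7 values for 7 variables — and 8 appears only in F's list, so F = 8.
A and D share exactly the 2 values {3, 4}; by pigeonhole those values go to them, so strike 3, 4 from C, G.
So 7 goes to C.

C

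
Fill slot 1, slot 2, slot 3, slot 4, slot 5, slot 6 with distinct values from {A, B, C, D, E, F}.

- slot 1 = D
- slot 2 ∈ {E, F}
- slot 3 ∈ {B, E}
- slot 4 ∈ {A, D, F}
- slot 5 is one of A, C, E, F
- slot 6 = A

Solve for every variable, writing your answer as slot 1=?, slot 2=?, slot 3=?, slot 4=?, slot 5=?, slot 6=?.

slot 1's domain is down to {D}, so slot 1 = D. Eliminate D elsewhere: slot 4.
slot 6 must be A (only option left). Eliminate A elsewhere: slot 4, slot 5.
slot 4 must be F (only option left). Strike F from slot 2, slot 5.
slot 2's domain is down to {E}, so slot 2 = E. Eliminate E elsewhere: slot 3, slot 5.
That leaves slot 3 = B.
slot 5 must be C (only option left).

slot 1=D, slot 2=E, slot 3=B, slot 4=F, slot 5=C, slot 6=A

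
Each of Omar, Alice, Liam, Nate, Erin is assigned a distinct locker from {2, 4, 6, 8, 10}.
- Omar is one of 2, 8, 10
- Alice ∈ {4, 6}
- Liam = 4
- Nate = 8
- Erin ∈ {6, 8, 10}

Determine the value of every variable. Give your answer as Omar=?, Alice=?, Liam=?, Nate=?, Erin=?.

Omar=2, Alice=6, Liam=4, Nate=8, Erin=10

Liam has just one choice, so Liam = 4. Remove 4 from Alice.
Nate must be 8 (only option left). Remove 8 from Omar, Erin.
Alice has just one choice, so Alice = 6. Eliminate 6 elsewhere: Erin.
Erin has just one choice, so Erin = 10. Remove 10 from Omar.
Omar must be 2 (only option left).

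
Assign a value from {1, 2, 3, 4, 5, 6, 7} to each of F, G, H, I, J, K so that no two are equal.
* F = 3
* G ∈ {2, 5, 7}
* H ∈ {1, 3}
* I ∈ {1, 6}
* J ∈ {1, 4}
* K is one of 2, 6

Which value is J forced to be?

4

F has just one choice, so F = 3. Eliminate 3 elsewhere: H.
H has just one choice, so H = 1. Eliminate 1 elsewhere: I, J.
So J = 4.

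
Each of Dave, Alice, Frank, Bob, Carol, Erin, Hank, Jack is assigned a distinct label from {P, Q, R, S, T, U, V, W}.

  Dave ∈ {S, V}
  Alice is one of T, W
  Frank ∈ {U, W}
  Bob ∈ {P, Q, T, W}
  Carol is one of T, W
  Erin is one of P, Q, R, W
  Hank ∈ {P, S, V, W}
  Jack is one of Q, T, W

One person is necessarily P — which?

Bob

Among the 8 variables, R fits only Erin (and all 8 values in {P, Q, R, S, T, U, V, W} must be used), so Erin = R.
Among the 7 still-open variables, U fits only Frank (and all 7 values in {P, Q, S, T, U, V, W} must be used), so Frank = U.
Alice and Carol share exactly the 2 values {T, W}; by pigeonhole those values go to them, so strike T, W from Bob, Hank, Jack.
Jack has just one choice, so Jack = Q. Eliminate Q elsewhere: Bob.
So P goes to Bob.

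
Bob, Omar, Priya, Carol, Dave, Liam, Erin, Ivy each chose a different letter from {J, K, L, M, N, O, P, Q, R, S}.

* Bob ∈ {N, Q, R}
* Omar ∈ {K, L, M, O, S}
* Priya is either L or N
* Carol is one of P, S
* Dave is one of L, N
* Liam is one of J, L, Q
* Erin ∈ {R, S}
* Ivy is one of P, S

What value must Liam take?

J

The 2 variables Priya and Dave are confined to {L, N}, which locks those values in; drop them from Bob, Omar, Liam.
The 2 variables Carol and Ivy are confined to {P, S}, which locks those values in; drop them from Omar, Erin.
Erin has just one choice, so Erin = R. Remove R from Bob.
Bob's domain is down to {Q}, so Bob = Q. So Liam can't be Q.
So Liam = J.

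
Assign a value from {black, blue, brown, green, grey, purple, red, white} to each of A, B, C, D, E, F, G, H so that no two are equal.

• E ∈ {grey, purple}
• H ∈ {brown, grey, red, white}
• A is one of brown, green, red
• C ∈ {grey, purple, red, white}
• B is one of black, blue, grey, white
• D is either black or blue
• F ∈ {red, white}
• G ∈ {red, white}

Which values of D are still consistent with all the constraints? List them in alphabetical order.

The 8 variables together cover exactly {black, blue, brown, green, grey, purple, red, white} — 8 values for 8 variables — and green appears only in A's list, so A = green.
Among the 7 still-open variables, brown fits only H (and all 7 values in {black, blue, brown, grey, purple, red, white} must be used), so H = brown.
The 2 variables F and G are confined to {red, white}, which locks those values in; drop them from B, C.
The 2 variables C and E are confined to {grey, purple}, which locks those values in; drop them from B.
No further eliminations apply; D can still be any of black, blue.

black, blue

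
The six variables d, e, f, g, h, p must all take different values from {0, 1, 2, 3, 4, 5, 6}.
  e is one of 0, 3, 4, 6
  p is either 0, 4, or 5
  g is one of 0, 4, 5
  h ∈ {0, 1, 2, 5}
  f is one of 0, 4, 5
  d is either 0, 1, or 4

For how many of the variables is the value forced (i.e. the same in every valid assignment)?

2

f, g, p share exactly the 3 values {0, 4, 5}; by pigeonhole those values go to them, so strike 0, 4, 5 from d, e, h.
That leaves d = 1. Strike 1 from h.
h must be 2 (only option left).
Determined: d=1, h=2. The other variables each still have more than one consistent value. That makes 2.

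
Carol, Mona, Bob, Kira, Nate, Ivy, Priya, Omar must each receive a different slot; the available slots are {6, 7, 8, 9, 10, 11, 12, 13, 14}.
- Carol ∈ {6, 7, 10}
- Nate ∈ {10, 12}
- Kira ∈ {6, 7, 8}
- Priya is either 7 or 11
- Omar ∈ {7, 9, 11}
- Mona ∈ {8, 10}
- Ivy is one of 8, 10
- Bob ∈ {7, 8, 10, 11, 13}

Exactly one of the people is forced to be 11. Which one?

Among the 8 variables, 9 fits only Omar (and all 8 values in {6, 7, 8, 9, 10, 11, 12, 13} must be used), so Omar = 9.
The 7 still-open variables together cover exactly {6, 7, 8, 10, 11, 12, 13} — 7 values for 7 variables — and 12 appears only in Nate's list, so Nate = 12.
The 6 still-open variables draw from only 6 values {6, 7, 8, 10, 11, 13}, so each is used; only Bob can be 13, hence Bob = 13.
The 5 still-open variables draw from only 5 values {6, 7, 8, 10, 11}, so each is used; only Priya can be 11, hence Priya = 11.

Priya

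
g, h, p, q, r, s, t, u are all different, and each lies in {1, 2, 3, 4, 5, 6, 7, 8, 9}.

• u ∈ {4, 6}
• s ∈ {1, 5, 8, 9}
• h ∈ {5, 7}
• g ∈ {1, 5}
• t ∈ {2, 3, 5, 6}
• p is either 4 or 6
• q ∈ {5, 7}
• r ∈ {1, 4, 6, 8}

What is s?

h and q between them cover only {5, 7} — a naked pair. Remove those values from g, s, t.
g's domain is down to {1}, so g = 1. Remove 1 from r, s.
p and u between them cover only {4, 6} — a naked pair. Remove those values from r, t.
r has just one choice, so r = 8. So s can't be 8.
So s = 9.

9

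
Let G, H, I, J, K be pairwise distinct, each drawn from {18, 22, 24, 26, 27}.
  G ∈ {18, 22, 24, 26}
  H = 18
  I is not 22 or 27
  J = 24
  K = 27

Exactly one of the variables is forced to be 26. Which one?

H must be 18 (only option left). Remove 18 from G, I.
J has just one choice, so J = 24. Strike 24 from G, I.
So 26 goes to I.

I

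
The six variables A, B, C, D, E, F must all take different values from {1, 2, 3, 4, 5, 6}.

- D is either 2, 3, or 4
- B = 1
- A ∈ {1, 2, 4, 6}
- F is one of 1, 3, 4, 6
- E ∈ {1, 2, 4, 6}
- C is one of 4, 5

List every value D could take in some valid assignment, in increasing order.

2, 3, 4

B has just one choice, so B = 1. So A, E, F can't be 1.
The 5 still-open variables together cover exactly {2, 3, 4, 5, 6} — 5 values for 5 variables — and 5 appears only in C's list, so C = 5.
No further eliminations apply; D can still be any of 2, 3, 4.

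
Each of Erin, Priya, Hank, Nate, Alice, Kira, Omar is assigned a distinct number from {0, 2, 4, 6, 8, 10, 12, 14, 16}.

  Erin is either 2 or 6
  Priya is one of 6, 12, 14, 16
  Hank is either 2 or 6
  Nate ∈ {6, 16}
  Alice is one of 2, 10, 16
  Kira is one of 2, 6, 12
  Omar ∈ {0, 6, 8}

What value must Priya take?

14

Erin and Hank share exactly the 2 values {2, 6}; by pigeonhole those values go to them, so strike 2, 6 from Priya, Nate, Alice, Kira, Omar.
Nate has just one choice, so Nate = 16. Remove 16 from Priya, Alice.
Alice's domain is down to {10}, so Alice = 10.
Kira must be 12 (only option left). Remove 12 from Priya.
So Priya = 14.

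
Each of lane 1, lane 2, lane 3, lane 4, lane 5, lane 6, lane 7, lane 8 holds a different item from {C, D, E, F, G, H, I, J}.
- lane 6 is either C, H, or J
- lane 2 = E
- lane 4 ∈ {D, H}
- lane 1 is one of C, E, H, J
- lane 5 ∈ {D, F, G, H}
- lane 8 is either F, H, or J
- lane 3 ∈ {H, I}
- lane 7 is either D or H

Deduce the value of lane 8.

lane 2's domain is down to {E}, so lane 2 = E. Strike E from lane 1.
Among the 7 still-open variables, G fits only lane 5 (and all 7 values in {C, D, F, G, H, I, J} must be used), so lane 5 = G.
Among the 6 still-open variables, F fits only lane 8 (and all 6 values in {C, D, F, H, I, J} must be used), so lane 8 = F.

F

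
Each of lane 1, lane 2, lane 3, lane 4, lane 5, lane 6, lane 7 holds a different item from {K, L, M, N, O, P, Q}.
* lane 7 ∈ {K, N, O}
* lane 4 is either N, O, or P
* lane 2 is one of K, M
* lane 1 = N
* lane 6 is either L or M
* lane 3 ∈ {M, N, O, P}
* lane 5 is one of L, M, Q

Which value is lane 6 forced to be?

lane 1 must be N (only option left). Strike N from lane 3, lane 4, lane 7.
The 6 still-open variables draw from only 6 values {K, L, M, O, P, Q}, so each is used; only lane 5 can be Q, hence lane 5 = Q.
The 5 still-open variables together cover exactly {K, L, M, O, P} — 5 values for 5 variables — and L appears only in lane 6's list, so lane 6 = L.

L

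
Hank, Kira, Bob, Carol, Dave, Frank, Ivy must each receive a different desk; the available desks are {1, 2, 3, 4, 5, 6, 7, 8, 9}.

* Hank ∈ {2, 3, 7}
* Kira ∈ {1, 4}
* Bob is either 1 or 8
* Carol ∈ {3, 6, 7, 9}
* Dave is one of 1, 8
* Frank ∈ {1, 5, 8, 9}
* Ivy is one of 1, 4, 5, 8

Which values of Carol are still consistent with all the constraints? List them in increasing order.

Bob and Dave share exactly the 2 values {1, 8}; by pigeonhole those values go to them, so strike 1, 8 from Kira, Frank, Ivy.
Kira must be 4 (only option left). Strike 4 from Ivy.
Ivy must be 5 (only option left). Eliminate 5 elsewhere: Frank.
Frank must be 9 (only option left). Remove 9 from Carol.
No further eliminations apply; Carol can still be any of 3, 6, 7.

3, 6, 7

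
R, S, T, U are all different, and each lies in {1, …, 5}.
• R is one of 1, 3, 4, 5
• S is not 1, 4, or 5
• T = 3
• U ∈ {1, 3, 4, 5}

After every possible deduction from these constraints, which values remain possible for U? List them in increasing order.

1, 4, 5

T must be 3 (only option left). Eliminate 3 elsewhere: R, S, U.
S has just one choice, so S = 2.
No further eliminations apply; U can still be any of 1, 4, 5.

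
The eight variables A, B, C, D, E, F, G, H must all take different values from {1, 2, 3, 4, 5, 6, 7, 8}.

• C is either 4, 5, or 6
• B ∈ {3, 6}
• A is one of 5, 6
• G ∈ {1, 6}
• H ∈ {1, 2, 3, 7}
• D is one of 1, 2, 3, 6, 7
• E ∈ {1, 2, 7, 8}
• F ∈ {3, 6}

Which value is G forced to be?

The 8 variables draw from only 8 values {1, 2, 3, 4, 5, 6, 7, 8}, so each is used; only C can be 4, hence C = 4.
The 7 still-open variables draw from only 7 values {1, 2, 3, 5, 6, 7, 8}, so each is used; only A can be 5, hence A = 5.
The 6 still-open variables draw from only 6 values {1, 2, 3, 6, 7, 8}, so each is used; only E can be 8, hence E = 8.
B and F between them cover only {3, 6} — a naked pair. Remove those values from D, G, H.
So G = 1.

1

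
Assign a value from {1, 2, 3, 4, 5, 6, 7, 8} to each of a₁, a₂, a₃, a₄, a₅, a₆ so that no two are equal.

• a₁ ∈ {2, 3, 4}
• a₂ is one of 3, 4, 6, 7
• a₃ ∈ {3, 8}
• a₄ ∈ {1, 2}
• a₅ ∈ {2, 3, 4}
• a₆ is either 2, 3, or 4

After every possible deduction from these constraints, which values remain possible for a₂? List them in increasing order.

6, 7

The 3 variables a₁, a₅, a₆ are confined to {2, 3, 4}, which locks those values in; drop them from a₂, a₃, a₄.
a₃ has just one choice, so a₃ = 8.
That leaves a₄ = 1.
No further eliminations apply; a₂ can still be any of 6, 7.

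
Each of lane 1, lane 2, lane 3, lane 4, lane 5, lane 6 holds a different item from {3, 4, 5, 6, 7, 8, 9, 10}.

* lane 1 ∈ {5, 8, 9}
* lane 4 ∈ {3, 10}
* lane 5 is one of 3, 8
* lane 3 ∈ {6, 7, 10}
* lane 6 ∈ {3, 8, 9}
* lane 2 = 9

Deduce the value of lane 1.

5

lane 2's domain is down to {9}, so lane 2 = 9. Remove 9 from lane 1, lane 6.
lane 5 and lane 6 share exactly the 2 values {3, 8}; by pigeonhole those values go to them, so strike 3, 8 from lane 1, lane 4.
So lane 1 = 5.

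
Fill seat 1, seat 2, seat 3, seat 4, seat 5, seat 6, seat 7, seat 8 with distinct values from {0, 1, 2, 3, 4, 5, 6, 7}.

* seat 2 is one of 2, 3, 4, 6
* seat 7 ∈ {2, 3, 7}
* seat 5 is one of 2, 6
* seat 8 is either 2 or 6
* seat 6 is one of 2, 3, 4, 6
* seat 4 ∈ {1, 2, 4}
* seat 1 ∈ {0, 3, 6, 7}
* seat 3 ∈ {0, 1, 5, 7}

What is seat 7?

Among the 8 variables, 5 fits only seat 3 (and all 8 values in {0, 1, 2, 3, 4, 5, 6, 7} must be used), so seat 3 = 5.
Among the 7 still-open variables, 0 fits only seat 1 (and all 7 values in {0, 1, 2, 3, 4, 6, 7} must be used), so seat 1 = 0.
The 6 still-open variables draw from only 6 values {1, 2, 3, 4, 6, 7}, so each is used; only seat 4 can be 1, hence seat 4 = 1.
The 5 still-open variables draw from only 5 values {2, 3, 4, 6, 7}, so each is used; only seat 7 can be 7, hence seat 7 = 7.

7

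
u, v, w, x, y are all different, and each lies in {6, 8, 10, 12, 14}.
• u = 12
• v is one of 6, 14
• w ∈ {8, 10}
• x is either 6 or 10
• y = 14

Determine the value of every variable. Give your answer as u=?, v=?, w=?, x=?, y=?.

u=12, v=6, w=8, x=10, y=14

u's domain is down to {12}, so u = 12.
That leaves y = 14. Strike 14 from v.
v's domain is down to {6}, so v = 6. Strike 6 from x.
x has just one choice, so x = 10. So w can't be 10.
w has just one choice, so w = 8.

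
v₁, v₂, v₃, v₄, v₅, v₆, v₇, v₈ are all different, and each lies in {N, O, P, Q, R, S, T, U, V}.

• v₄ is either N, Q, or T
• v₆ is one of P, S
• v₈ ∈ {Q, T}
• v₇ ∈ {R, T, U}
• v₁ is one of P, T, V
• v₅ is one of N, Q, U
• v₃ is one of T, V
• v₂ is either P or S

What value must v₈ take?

Among the 8 variables, R fits only v₇ (and all 8 values in {N, P, Q, R, S, T, U, V} must be used), so v₇ = R.
Among the 7 still-open variables, U fits only v₅ (and all 7 values in {N, P, Q, S, T, U, V} must be used), so v₅ = U.
Among the 6 still-open variables, N fits only v₄ (and all 6 values in {N, P, Q, S, T, V} must be used), so v₄ = N.
The 5 still-open variables draw from only 5 values {P, Q, S, T, V}, so each is used; only v₈ can be Q, hence v₈ = Q.

Q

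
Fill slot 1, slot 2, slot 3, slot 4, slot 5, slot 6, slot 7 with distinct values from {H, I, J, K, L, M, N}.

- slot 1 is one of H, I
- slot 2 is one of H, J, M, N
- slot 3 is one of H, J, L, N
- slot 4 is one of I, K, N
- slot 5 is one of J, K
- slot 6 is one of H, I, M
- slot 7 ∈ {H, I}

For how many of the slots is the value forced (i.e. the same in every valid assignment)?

The 7 variables together cover exactly {H, I, J, K, L, M, N} — 7 values for 7 variables — and L appears only in slot 3's list, so slot 3 = L.
The 2 variables slot 1 and slot 7 are confined to {H, I}, which locks those values in; drop them from slot 2, slot 4, slot 6.
That leaves slot 6 = M. Strike M from slot 2.
Determined: slot 3=L, slot 6=M. The other slots each still have more than one consistent value. That makes 2.

2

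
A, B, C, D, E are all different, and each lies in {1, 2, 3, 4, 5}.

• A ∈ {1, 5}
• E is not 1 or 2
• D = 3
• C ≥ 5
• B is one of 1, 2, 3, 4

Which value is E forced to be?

C has just one choice, so C = 5. Eliminate 5 elsewhere: A, E.
D has just one choice, so D = 3. So B, E can't be 3.
So E = 4.

4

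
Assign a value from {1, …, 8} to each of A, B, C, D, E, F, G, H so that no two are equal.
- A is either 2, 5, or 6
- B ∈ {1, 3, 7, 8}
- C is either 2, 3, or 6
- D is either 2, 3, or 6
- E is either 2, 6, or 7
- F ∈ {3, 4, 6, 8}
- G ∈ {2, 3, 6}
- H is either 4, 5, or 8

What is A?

The 8 variables draw from only 8 values {1, 2, 3, 4, 5, 6, 7, 8}, so each is used; only B can be 1, hence B = 1.
The 7 still-open variables together cover exactly {2, 3, 4, 5, 6, 7, 8} — 7 values for 7 variables — and 7 appears only in E's list, so E = 7.
The 3 variables C, D, G are confined to {2, 3, 6}, which locks those values in; drop them from A, F.
So A = 5.

5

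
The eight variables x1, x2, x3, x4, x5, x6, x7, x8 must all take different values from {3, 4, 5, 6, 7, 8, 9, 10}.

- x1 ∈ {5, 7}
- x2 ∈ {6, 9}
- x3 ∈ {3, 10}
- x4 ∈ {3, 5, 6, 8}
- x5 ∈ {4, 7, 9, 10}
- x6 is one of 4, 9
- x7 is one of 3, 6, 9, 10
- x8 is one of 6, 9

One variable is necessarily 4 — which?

x6

Among the 8 variables, 8 fits only x4 (and all 8 values in {3, 4, 5, 6, 7, 8, 9, 10} must be used), so x4 = 8.
Among the 7 still-open variables, 5 fits only x1 (and all 7 values in {3, 4, 5, 6, 7, 9, 10} must be used), so x1 = 5.
The 6 still-open variables together cover exactly {3, 4, 6, 7, 9, 10} — 6 values for 6 variables — and 7 appears only in x5's list, so x5 = 7.
Among the 5 still-open variables, 4 fits only x6 (and all 5 values in {3, 4, 6, 9, 10} must be used), so x6 = 4.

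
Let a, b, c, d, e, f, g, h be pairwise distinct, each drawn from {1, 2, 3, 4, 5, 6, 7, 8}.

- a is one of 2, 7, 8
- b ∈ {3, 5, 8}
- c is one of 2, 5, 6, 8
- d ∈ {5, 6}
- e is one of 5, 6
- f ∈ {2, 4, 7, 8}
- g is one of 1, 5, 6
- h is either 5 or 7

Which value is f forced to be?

4

The 8 variables together cover exactly {1, 2, 3, 4, 5, 6, 7, 8} — 8 values for 8 variables — and 1 appears only in g's list, so g = 1.
The 7 still-open variables together cover exactly {2, 3, 4, 5, 6, 7, 8} — 7 values for 7 variables — and 3 appears only in b's list, so b = 3.
The 6 still-open variables draw from only 6 values {2, 4, 5, 6, 7, 8}, so each is used; only f can be 4, hence f = 4.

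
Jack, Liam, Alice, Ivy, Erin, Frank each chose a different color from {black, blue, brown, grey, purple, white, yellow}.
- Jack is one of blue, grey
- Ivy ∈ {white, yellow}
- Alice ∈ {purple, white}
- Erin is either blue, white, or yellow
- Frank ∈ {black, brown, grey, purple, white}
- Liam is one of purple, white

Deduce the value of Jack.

Liam and Alice share exactly the 2 values {purple, white}; by pigeonhole those values go to them, so strike purple, white from Ivy, Erin, Frank.
Ivy has just one choice, so Ivy = yellow. Strike yellow from Erin.
Erin has just one choice, so Erin = blue. Eliminate blue elsewhere: Jack.
So Jack = grey.

grey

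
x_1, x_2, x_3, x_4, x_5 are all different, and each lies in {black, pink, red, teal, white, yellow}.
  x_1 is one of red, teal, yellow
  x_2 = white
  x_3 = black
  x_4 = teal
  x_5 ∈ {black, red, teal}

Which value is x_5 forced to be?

x_2 has just one choice, so x_2 = white.
x_3 must be black (only option left). So x_5 can't be black.
x_4's domain is down to {teal}, so x_4 = teal. Remove teal from x_1, x_5.
So x_5 = red.

red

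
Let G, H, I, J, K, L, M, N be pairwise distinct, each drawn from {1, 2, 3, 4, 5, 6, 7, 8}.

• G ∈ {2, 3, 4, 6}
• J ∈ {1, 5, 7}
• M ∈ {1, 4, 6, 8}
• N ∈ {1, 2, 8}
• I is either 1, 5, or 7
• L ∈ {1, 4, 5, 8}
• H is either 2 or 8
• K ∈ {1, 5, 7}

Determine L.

Among the 8 variables, 3 fits only G (and all 8 values in {1, 2, 3, 4, 5, 6, 7, 8} must be used), so G = 3.
The 7 still-open variables together cover exactly {1, 2, 4, 5, 6, 7, 8} — 7 values for 7 variables — and 6 appears only in M's list, so M = 6.
Among the 6 still-open variables, 4 fits only L (and all 6 values in {1, 2, 4, 5, 7, 8} must be used), so L = 4.

4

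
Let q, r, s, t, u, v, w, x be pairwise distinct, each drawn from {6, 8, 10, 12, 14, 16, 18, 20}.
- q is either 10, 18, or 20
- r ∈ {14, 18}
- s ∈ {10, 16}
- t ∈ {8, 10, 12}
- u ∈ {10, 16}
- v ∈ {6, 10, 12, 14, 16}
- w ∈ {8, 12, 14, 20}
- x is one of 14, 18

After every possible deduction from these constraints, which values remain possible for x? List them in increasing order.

The 8 variables draw from only 8 values {6, 8, 10, 12, 14, 16, 18, 20}, so each is used; only v can be 6, hence v = 6.
r and x share exactly the 2 values {14, 18}; by pigeonhole those values go to them, so strike 14, 18 from q, w.
The 2 variables s and u are confined to {10, 16}, which locks those values in; drop them from q, t.
q has just one choice, so q = 20. Remove 20 from w.
No further eliminations apply; x can still be any of 14, 18.

14, 18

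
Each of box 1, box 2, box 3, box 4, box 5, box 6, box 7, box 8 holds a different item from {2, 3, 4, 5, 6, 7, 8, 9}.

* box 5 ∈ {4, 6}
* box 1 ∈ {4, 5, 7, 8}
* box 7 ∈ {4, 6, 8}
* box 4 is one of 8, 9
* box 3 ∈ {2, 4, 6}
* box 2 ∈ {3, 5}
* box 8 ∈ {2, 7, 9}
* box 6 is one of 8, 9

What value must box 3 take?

The 8 variables draw from only 8 values {2, 3, 4, 5, 6, 7, 8, 9}, so each is used; only box 2 can be 3, hence box 2 = 3.
The 7 still-open variables together cover exactly {2, 4, 5, 6, 7, 8, 9} — 7 values for 7 variables — and 5 appears only in box 1's list, so box 1 = 5.
The 6 still-open variables together cover exactly {2, 4, 6, 7, 8, 9} — 6 values for 6 variables — and 7 appears only in box 8's list, so box 8 = 7.
Among the 5 still-open variables, 2 fits only box 3 (and all 5 values in {2, 4, 6, 8, 9} must be used), so box 3 = 2.

2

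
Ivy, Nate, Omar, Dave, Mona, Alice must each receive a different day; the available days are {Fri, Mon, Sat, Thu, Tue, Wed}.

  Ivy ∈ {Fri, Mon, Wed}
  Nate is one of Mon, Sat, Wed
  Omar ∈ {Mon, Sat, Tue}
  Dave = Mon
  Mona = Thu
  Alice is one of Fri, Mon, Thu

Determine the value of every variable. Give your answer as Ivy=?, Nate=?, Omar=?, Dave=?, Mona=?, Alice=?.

Ivy=Wed, Nate=Sat, Omar=Tue, Dave=Mon, Mona=Thu, Alice=Fri

Dave must be Mon (only option left). Remove Mon from Ivy, Nate, Omar, Alice.
Mona has just one choice, so Mona = Thu. Strike Thu from Alice.
Alice has just one choice, so Alice = Fri. Strike Fri from Ivy.
Ivy must be Wed (only option left). Strike Wed from Nate.
Nate's domain is down to {Sat}, so Nate = Sat. Strike Sat from Omar.
That leaves Omar = Tue.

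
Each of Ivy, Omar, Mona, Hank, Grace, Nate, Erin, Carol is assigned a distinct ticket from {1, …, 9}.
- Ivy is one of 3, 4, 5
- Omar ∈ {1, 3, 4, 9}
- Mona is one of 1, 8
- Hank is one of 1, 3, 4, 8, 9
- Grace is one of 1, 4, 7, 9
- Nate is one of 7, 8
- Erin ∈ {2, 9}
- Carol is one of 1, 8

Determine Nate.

7

The 8 variables draw from only 8 values {1, 2, 3, 4, 5, 7, 8, 9}, so each is used; only Erin can be 2, hence Erin = 2.
Among the 7 still-open variables, 5 fits only Ivy (and all 7 values in {1, 3, 4, 5, 7, 8, 9} must be used), so Ivy = 5.
Mona and Carol between them cover only {1, 8} — a naked pair. Remove those values from Omar, Hank, Grace, Nate.
So Nate = 7.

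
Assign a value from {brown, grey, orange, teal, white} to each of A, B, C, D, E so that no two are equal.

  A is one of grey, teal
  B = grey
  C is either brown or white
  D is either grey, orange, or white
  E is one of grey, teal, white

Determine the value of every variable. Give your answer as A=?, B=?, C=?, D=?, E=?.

B has just one choice, so B = grey. Eliminate grey elsewhere: A, D, E.
A must be teal (only option left). Strike teal from E.
That leaves E = white. Eliminate white elsewhere: C, D.
C has just one choice, so C = brown.
D must be orange (only option left).

A=teal, B=grey, C=brown, D=orange, E=white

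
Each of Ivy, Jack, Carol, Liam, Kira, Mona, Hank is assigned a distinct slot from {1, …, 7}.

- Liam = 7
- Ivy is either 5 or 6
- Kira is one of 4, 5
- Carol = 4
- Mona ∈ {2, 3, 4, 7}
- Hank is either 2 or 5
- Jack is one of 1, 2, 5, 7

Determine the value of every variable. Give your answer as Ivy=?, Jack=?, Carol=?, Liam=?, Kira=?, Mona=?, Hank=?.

Ivy=6, Jack=1, Carol=4, Liam=7, Kira=5, Mona=3, Hank=2

Carol must be 4 (only option left). Strike 4 from Kira, Mona.
Liam has just one choice, so Liam = 7. So Jack, Mona can't be 7.
Kira has just one choice, so Kira = 5. Eliminate 5 elsewhere: Ivy, Jack, Hank.
Hank has just one choice, so Hank = 2. Eliminate 2 elsewhere: Jack, Mona.
Ivy has just one choice, so Ivy = 6.
That leaves Jack = 1.
Mona has just one choice, so Mona = 3.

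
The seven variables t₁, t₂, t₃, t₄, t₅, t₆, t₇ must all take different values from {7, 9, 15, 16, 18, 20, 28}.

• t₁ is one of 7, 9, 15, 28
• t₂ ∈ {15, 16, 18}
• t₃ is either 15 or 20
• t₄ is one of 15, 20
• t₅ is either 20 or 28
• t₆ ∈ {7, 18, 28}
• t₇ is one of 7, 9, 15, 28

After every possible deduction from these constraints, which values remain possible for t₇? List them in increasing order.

7, 9

The 7 variables draw from only 7 values {7, 9, 15, 16, 18, 20, 28}, so each is used; only t₂ can be 16, hence t₂ = 16.
Among the 6 still-open variables, 18 fits only t₆ (and all 6 values in {7, 9, 15, 18, 20, 28} must be used), so t₆ = 18.
t₃ and t₄ between them cover only {15, 20} — a naked pair. Remove those values from t₁, t₅, t₇.
t₅ must be 28 (only option left). Strike 28 from t₁, t₇.
No further eliminations apply; t₇ can still be any of 7, 9.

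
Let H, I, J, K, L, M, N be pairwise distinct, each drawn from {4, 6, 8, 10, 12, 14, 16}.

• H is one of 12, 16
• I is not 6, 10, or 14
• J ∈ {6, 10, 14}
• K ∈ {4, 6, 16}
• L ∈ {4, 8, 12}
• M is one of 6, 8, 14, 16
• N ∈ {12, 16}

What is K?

6

The 7 variables draw from only 7 values {4, 6, 8, 10, 12, 14, 16}, so each is used; only J can be 10, hence J = 10.
The 6 still-open variables draw from only 6 values {4, 6, 8, 12, 14, 16}, so each is used; only M can be 14, hence M = 14.
The 5 still-open variables draw from only 5 values {4, 6, 8, 12, 16}, so each is used; only K can be 6, hence K = 6.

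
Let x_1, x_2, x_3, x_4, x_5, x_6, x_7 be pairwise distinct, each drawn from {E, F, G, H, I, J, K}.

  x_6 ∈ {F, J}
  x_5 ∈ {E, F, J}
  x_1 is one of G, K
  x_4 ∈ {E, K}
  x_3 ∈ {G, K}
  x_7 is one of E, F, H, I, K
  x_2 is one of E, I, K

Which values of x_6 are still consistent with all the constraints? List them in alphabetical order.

F, J

The 7 variables draw from only 7 values {E, F, G, H, I, J, K}, so each is used; only x_7 can be H, hence x_7 = H.
The 6 still-open variables together cover exactly {E, F, G, I, J, K} — 6 values for 6 variables — and I appears only in x_2's list, so x_2 = I.
x_1 and x_3 between them cover only {G, K} — a naked pair. Remove those values from x_4.
That leaves x_4 = E. Remove E from x_5.
No further eliminations apply; x_6 can still be any of F, J.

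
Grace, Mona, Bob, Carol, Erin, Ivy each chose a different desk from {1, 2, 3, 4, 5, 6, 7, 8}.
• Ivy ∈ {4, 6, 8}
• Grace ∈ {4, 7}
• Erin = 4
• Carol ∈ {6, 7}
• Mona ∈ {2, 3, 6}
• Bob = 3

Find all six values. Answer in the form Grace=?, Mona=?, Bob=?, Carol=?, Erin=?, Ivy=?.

Bob must be 3 (only option left). So Mona can't be 3.
Erin's domain is down to {4}, so Erin = 4. Strike 4 from Grace, Ivy.
Grace's domain is down to {7}, so Grace = 7. So Carol can't be 7.
Carol's domain is down to {6}, so Carol = 6. So Mona, Ivy can't be 6.
Ivy has just one choice, so Ivy = 8.
Mona has just one choice, so Mona = 2.

Grace=7, Mona=2, Bob=3, Carol=6, Erin=4, Ivy=8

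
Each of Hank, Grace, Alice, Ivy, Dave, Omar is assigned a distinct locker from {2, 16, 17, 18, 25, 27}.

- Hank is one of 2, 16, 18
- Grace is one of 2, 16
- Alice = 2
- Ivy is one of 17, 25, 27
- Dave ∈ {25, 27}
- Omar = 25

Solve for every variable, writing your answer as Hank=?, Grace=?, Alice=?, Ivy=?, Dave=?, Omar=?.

Hank=18, Grace=16, Alice=2, Ivy=17, Dave=27, Omar=25

Alice has just one choice, so Alice = 2. Strike 2 from Hank, Grace.
Omar must be 25 (only option left). Strike 25 from Ivy, Dave.
Grace's domain is down to {16}, so Grace = 16. So Hank can't be 16.
Dave's domain is down to {27}, so Dave = 27. Remove 27 from Ivy.
Hank must be 18 (only option left).
Ivy's domain is down to {17}, so Ivy = 17.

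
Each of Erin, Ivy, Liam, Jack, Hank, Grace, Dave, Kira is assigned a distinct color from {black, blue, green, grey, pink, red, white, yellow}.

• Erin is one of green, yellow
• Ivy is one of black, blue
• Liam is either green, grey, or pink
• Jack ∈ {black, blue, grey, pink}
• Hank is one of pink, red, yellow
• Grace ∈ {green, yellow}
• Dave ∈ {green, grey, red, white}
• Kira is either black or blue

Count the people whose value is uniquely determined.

The 8 variables together cover exactly {black, blue, green, grey, pink, red, white, yellow} — 8 values for 8 variables — and white appears only in Dave's list, so Dave = white.
Among the 7 still-open variables, red fits only Hank (and all 7 values in {black, blue, green, grey, pink, red, yellow} must be used), so Hank = red.
Erin and Grace share exactly the 2 values {green, yellow}; by pigeonhole those values go to them, so strike green, yellow from Liam.
Ivy and Kira between them cover only {black, blue} — a naked pair. Remove those values from Jack.
Determined: Hank=red, Dave=white. The other people each still have more than one consistent value. That makes 2.

2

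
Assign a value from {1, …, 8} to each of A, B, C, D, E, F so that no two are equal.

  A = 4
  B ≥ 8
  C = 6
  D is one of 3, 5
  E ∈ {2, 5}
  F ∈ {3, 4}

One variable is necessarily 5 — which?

D

A must be 4 (only option left). Eliminate 4 elsewhere: F.
B has just one choice, so B = 8.
C must be 6 (only option left).
F's domain is down to {3}, so F = 3. So D can't be 3.
So 5 goes to D.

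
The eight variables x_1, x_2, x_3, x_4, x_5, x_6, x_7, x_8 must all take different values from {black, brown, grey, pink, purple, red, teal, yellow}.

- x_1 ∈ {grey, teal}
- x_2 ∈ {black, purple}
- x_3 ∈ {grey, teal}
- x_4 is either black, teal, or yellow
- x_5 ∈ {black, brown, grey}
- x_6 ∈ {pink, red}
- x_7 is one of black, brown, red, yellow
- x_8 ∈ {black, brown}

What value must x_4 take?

yellow

The 8 variables together cover exactly {black, brown, grey, pink, purple, red, teal, yellow} — 8 values for 8 variables — and pink appears only in x_6's list, so x_6 = pink.
The 7 still-open variables draw from only 7 values {black, brown, grey, purple, red, teal, yellow}, so each is used; only x_2 can be purple, hence x_2 = purple.
The 6 still-open variables draw from only 6 values {black, brown, grey, red, teal, yellow}, so each is used; only x_7 can be red, hence x_7 = red.
The 5 still-open variables draw from only 5 values {black, brown, grey, teal, yellow}, so each is used; only x_4 can be yellow, hence x_4 = yellow.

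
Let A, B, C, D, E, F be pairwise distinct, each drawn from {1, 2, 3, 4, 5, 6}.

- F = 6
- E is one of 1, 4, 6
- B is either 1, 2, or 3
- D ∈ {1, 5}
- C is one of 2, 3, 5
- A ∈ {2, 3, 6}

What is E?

4

F has just one choice, so F = 6. Strike 6 from A, E.
The 5 still-open variables together cover exactly {1, 2, 3, 4, 5} — 5 values for 5 variables — and 4 appears only in E's list, so E = 4.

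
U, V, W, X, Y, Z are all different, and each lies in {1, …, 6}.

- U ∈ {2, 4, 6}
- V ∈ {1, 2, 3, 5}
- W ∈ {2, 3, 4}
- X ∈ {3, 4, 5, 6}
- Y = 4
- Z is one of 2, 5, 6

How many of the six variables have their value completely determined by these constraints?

2

Y has just one choice, so Y = 4. Strike 4 from U, W, X.
Among the 5 still-open variables, 1 fits only V (and all 5 values in {1, 2, 3, 5, 6} must be used), so V = 1.
Determined: V=1, Y=4. The other variables each still have more than one consistent value. That makes 2.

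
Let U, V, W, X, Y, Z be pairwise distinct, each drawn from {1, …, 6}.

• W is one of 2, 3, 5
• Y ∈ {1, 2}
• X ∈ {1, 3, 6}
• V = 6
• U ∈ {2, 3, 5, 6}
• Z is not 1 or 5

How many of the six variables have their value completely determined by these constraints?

2

V's domain is down to {6}, so V = 6. So U, X, Z can't be 6.
The 5 still-open variables draw from only 5 values {1, 2, 3, 4, 5}, so each is used; only Z can be 4, hence Z = 4.
Determined: V=6, Z=4. The other variables each still have more than one consistent value. That makes 2.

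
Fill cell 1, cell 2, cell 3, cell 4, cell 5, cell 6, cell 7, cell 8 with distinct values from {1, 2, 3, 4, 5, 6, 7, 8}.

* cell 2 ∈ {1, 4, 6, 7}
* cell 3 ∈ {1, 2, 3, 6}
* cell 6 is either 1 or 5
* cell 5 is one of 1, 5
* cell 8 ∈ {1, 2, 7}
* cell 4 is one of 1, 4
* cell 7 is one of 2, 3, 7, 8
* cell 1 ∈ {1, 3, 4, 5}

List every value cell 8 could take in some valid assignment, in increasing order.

Among the 8 variables, 8 fits only cell 7 (and all 8 values in {1, 2, 3, 4, 5, 6, 7, 8} must be used), so cell 7 = 8.
cell 5 and cell 6 between them cover only {1, 5} — a naked pair. Remove those values from cell 1, cell 2, cell 3, cell 4, cell 8.
cell 4's domain is down to {4}, so cell 4 = 4. So cell 1, cell 2 can't be 4.
cell 1 has just one choice, so cell 1 = 3. Remove 3 from cell 3.
No further eliminations apply; cell 8 can still be any of 2, 7.

2, 7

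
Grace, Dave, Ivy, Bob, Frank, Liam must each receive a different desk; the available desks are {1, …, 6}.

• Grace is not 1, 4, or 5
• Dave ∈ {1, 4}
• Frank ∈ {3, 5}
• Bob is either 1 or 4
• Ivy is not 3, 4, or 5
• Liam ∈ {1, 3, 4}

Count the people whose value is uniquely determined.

2

The 6 variables draw from only 6 values {1, 2, 3, 4, 5, 6}, so each is used; only Frank can be 5, hence Frank = 5.
Dave and Bob between them cover only {1, 4} — a naked pair. Remove those values from Ivy, Liam.
Liam's domain is down to {3}, so Liam = 3. Strike 3 from Grace.
Determined: Frank=5, Liam=3. The other people each still have more than one consistent value. That makes 2.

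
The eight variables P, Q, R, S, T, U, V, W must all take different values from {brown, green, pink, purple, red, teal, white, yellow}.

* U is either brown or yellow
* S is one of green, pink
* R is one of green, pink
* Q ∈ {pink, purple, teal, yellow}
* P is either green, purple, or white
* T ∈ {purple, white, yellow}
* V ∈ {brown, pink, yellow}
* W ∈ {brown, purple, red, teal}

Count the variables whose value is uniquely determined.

The 8 variables together cover exactly {brown, green, pink, purple, red, teal, white, yellow} — 8 values for 8 variables — and red appears only in W's list, so W = red.
The 7 still-open variables together cover exactly {brown, green, pink, purple, teal, white, yellow} — 7 values for 7 variables — and teal appears only in Q's list, so Q = teal.
R and S between them cover only {green, pink} — a naked pair. Remove those values from P, V.
The 2 variables U and V are confined to {brown, yellow}, which locks those values in; drop them from T.
Determined: Q=teal, W=red. The other variables each still have more than one consistent value. That makes 2.

2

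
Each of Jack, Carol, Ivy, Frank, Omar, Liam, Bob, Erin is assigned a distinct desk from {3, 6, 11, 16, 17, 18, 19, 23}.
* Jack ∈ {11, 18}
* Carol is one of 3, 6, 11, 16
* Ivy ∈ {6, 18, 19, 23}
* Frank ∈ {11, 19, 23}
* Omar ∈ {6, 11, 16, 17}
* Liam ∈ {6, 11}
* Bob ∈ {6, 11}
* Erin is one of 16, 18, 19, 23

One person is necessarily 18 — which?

The 8 variables together cover exactly {3, 6, 11, 16, 17, 18, 19, 23} — 8 values for 8 variables — and 3 appears only in Carol's list, so Carol = 3.
Among the 7 still-open variables, 17 fits only Omar (and all 7 values in {6, 11, 16, 17, 18, 19, 23} must be used), so Omar = 17.
The 6 still-open variables together cover exactly {6, 11, 16, 18, 19, 23} — 6 values for 6 variables — and 16 appears only in Erin's list, so Erin = 16.
Liam and Bob between them cover only {6, 11} — a naked pair. Remove those values from Jack, Ivy, Frank.
So 18 goes to Jack.

Jack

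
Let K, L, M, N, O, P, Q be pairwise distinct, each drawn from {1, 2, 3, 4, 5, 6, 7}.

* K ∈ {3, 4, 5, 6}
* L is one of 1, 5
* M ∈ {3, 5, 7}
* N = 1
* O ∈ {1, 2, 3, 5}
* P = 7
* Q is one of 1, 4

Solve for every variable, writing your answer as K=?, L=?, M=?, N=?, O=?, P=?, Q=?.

K=6, L=5, M=3, N=1, O=2, P=7, Q=4

N's domain is down to {1}, so N = 1. Strike 1 from L, O, Q.
That leaves P = 7. So M can't be 7.
Q's domain is down to {4}, so Q = 4. So K can't be 4.
That leaves L = 5. Remove 5 from K, M, O.
M must be 3 (only option left). Eliminate 3 elsewhere: K, O.
O must be 2 (only option left).
K's domain is down to {6}, so K = 6.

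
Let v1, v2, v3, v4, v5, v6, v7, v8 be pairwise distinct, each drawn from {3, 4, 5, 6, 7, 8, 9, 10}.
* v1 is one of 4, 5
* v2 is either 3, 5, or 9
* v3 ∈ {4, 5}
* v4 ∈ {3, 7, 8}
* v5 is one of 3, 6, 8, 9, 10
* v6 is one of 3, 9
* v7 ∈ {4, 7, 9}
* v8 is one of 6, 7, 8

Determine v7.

The 8 variables draw from only 8 values {3, 4, 5, 6, 7, 8, 9, 10}, so each is used; only v5 can be 10, hence v5 = 10.
The 7 still-open variables draw from only 7 values {3, 4, 5, 6, 7, 8, 9}, so each is used; only v8 can be 6, hence v8 = 6.
Among the 6 still-open variables, 8 fits only v4 (and all 6 values in {3, 4, 5, 7, 8, 9} must be used), so v4 = 8.
The 5 still-open variables together cover exactly {3, 4, 5, 7, 9} — 5 values for 5 variables — and 7 appears only in v7's list, so v7 = 7.

7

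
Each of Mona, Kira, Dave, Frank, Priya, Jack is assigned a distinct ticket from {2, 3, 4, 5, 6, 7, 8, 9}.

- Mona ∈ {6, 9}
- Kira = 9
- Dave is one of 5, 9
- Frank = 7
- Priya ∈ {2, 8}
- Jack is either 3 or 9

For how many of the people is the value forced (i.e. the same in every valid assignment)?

Kira's domain is down to {9}, so Kira = 9. Eliminate 9 elsewhere: Mona, Dave, Jack.
Dave's domain is down to {5}, so Dave = 5.
That leaves Frank = 7.
That leaves Jack = 3.
That leaves Mona = 6.
Determined: Mona=6, Kira=9, Dave=5, Frank=7, Jack=3. The other people each still have more than one consistent value. That makes 5.

5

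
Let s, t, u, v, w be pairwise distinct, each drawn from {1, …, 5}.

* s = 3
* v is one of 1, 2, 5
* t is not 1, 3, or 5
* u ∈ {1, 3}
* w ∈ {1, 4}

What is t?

s has just one choice, so s = 3. So u can't be 3.
That leaves u = 1. Eliminate 1 elsewhere: v, w.
w has just one choice, so w = 4. Remove 4 from t.
So t = 2.

2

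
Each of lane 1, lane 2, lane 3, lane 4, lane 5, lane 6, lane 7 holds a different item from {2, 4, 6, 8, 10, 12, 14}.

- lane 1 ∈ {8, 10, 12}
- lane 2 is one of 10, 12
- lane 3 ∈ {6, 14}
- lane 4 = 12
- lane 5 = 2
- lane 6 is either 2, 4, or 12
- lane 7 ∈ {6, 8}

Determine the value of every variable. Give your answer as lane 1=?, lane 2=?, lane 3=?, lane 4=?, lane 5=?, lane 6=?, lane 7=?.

lane 1=8, lane 2=10, lane 3=14, lane 4=12, lane 5=2, lane 6=4, lane 7=6

lane 4 must be 12 (only option left). Strike 12 from lane 1, lane 2, lane 6.
lane 5's domain is down to {2}, so lane 5 = 2. So lane 6 can't be 2.
lane 6's domain is down to {4}, so lane 6 = 4.
That leaves lane 2 = 10. Remove 10 from lane 1.
lane 1 has just one choice, so lane 1 = 8. Remove 8 from lane 7.
lane 7's domain is down to {6}, so lane 7 = 6. So lane 3 can't be 6.
lane 3 has just one choice, so lane 3 = 14.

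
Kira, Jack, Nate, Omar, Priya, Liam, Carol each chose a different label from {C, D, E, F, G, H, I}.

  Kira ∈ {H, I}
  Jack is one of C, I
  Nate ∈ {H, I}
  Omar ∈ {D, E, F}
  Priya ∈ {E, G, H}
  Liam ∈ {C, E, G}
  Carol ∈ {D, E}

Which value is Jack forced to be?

C

The 7 variables together cover exactly {C, D, E, F, G, H, I} — 7 values for 7 variables — and F appears only in Omar's list, so Omar = F.
Among the 6 still-open variables, D fits only Carol (and all 6 values in {C, D, E, G, H, I} must be used), so Carol = D.
The 2 variables Kira and Nate are confined to {H, I}, which locks those values in; drop them from Jack, Priya.
So Jack = C.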